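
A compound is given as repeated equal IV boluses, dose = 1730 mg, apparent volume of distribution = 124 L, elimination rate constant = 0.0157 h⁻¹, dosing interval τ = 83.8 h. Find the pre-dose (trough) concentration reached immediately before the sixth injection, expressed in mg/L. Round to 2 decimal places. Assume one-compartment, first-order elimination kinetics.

5.11 mg/L

C₀ per dose = Dose / Vd = 1730 / 124 = 13.95 mg/L
Fraction remaining after one interval: r = e^(−kτ) = e^(−0.01570 × 83.8) = 0.2683
Before dose 6, 5 doses have been given (aged 1τ, 2τ, 3τ, 4τ, 5τ).
C_trough = C₀ × (r + r² + … + r^5) = C₀ × r(1−r^5)/(1−r)
        = 13.95 × 0.2683 × (1 − 0.001390) / (1 − 0.2683) = 5.108 mg/L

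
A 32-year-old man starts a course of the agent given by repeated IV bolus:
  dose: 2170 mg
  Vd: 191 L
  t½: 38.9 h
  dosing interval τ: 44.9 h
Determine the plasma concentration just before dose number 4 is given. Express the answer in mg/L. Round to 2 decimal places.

8.43 mg/L

C₀ per dose = Dose / Vd = 2170 / 191 = 11.36 mg/L
k = ln2 / t½ = 0.693147 / 38.9 = 0.01782 h⁻¹
Fraction remaining after one interval: r = e^(−kτ) = e^(−0.01782 × 44.9) = 0.4493
Before dose 4, 3 doses have been given (aged 1τ, 2τ, 3τ).
C_trough = C₀ × (r + r² + … + r^3) = C₀ × r(1−r^3)/(1−r)
        = 11.36 × 0.4493 × (1 − 0.09070) / (1 − 0.4493) = 8.428 mg/L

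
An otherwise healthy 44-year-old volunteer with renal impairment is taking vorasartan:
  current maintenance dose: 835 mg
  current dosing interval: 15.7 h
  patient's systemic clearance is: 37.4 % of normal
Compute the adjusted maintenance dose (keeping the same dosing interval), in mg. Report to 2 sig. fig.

To keep the same average steady-state level, dosing rate must scale with clearance.
CL ratio = 37.4 / 100 = 0.3740
New dose (same interval) = 835 × 0.3740 = 312.3 mg

310 mg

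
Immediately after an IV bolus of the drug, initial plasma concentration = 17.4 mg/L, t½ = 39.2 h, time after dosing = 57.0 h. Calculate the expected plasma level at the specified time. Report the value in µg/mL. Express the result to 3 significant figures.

k = ln2 / t½ = 0.693147 / 39.2 = 0.01768 h⁻¹
C = C₀ · e^(−k·t) = 17.40 × e^(−0.01768 × 57.0)
  = 17.40 × 0.3650 = 6.351 mg/L
(6.351 mg/L = 6.351 µg/mL)

6.35 µg/mL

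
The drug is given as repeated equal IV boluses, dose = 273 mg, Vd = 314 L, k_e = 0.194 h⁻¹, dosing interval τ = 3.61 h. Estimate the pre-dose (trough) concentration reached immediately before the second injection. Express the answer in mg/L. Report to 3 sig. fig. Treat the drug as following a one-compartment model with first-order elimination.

0.432 mg/L

C₀ per dose = Dose / Vd = 273 / 314 = 0.8694 mg/L
Fraction remaining after one interval: r = e^(−kτ) = e^(−0.1940 × 3.61) = 0.4964
Before dose 2, 1 dose has been given (aged 1τ).
C_trough = C₀ × r = 0.8694 × 0.4964 = 0.4316 mg/L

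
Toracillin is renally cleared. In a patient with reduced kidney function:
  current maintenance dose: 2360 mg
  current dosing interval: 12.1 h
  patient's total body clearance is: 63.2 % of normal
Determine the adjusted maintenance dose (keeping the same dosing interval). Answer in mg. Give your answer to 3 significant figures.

To keep the same average steady-state level, dosing rate must scale with clearance.
CL ratio = 63.2 / 100 = 0.6320
New dose (same interval) = 2360 × 0.6320 = 1492 mg

1490 mg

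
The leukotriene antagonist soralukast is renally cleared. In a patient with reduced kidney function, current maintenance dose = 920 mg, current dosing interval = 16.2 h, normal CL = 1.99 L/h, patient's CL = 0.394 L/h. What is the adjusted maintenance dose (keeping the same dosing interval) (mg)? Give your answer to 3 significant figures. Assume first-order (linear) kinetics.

182 mg

To keep the same average steady-state level, dosing rate must scale with clearance.
CL ratio = 0.394 / 1.99 = 0.1980
New dose (same interval) = 920 × 0.1980 = 182.2 mg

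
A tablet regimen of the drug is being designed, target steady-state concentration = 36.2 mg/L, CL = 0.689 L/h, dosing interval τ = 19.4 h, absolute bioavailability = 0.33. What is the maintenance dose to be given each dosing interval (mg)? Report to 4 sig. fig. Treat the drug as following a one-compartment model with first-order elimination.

1466 mg

At steady state, F × (Dose/τ) = Css × CL.
Dose = Css × CL × τ / F = 36.2 × 0.6890 × 19.4 / 0.33 = 1466 mg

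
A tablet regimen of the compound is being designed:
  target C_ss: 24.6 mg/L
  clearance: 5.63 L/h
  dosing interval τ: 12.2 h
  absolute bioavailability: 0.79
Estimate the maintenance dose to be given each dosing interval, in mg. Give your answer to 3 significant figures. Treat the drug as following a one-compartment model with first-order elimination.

2140 mg

At steady state, F × (Dose/τ) = Css × CL.
Dose = Css × CL × τ / F = 24.6 × 5.630 × 12.2 / 0.79 = 2139 mg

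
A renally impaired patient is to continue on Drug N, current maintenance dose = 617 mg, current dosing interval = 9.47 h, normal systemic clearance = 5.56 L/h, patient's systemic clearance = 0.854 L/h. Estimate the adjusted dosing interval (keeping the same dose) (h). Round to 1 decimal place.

To keep the same average steady-state level, dosing rate must scale with clearance.
CL ratio = 0.854 / 5.56 = 0.1536
New interval (same dose) = 9.47 / 0.1536 = 61.65 h

61.7 h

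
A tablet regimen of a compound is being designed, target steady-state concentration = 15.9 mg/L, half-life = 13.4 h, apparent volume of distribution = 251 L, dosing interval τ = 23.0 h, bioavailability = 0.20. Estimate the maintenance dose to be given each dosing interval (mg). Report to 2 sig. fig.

k = ln2 / t½ = 0.693147 / 13.4 = 0.05173 h⁻¹
CL = k × Vd = 0.05173 × 251 = 12.98 L/h
At steady state, F × (Dose/τ) = Css × CL.
Dose = Css × CL × τ / F = 15.9 × 12.98 × 23.0 / 0.20 = 23730 mg

24000 mg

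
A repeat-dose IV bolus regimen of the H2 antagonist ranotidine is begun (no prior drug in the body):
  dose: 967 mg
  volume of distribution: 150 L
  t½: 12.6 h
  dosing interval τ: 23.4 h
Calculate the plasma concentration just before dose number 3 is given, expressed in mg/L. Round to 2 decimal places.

C₀ per dose = Dose / Vd = 967 / 150 = 6.447 mg/L
k = ln2 / t½ = 0.693147 / 12.6 = 0.05501 h⁻¹
Fraction remaining after one interval: r = e^(−kτ) = e^(−0.05501 × 23.4) = 0.2760
Before dose 3, 2 doses have been given (aged 1τ, 2τ).
C_trough = C₀ × (r + r²) = 6.447 × (0.2760 + 0.07618) = 2.271 mg/L

2.27 mg/L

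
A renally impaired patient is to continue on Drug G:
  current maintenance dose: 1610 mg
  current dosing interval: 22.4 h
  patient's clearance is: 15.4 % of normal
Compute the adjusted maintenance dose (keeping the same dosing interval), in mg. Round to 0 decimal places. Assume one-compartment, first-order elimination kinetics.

248 mg

To keep the same average steady-state level, dosing rate must scale with clearance.
CL ratio = 15.4 / 100 = 0.1540
New dose (same interval) = 1610 × 0.1540 = 247.9 mg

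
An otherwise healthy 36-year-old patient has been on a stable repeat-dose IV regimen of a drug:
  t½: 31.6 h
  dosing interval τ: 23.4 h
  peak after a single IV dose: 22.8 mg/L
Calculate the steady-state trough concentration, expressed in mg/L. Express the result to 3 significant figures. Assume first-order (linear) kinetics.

34.0 mg/L

k = ln2 / t½ = 0.693147 / 31.6 = 0.02194 h⁻¹
e^(−kτ) = e^(−0.02194 × 23.4) = 0.5985
Accumulation ratio R = 1 / (1 − e^(−kτ)) = 1 / (1 − 0.5985) = 2.491
Steady-state trough = C₀ × R × e^(−kτ) = 22.8 × 2.491 × 0.5985 = 33.99 mg/L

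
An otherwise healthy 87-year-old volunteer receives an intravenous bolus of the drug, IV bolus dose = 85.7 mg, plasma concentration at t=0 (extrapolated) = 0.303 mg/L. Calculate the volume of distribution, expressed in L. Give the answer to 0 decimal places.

283 L

Vd = Dose / C₀ = 85.70 / 0.303 = 282.8 L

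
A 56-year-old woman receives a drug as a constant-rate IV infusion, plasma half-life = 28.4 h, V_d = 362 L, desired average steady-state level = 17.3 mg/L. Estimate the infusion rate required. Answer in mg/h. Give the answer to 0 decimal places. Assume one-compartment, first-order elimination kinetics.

k = ln2 / t½ = 0.693147 / 28.4 = 0.02441 h⁻¹
CL = k × Vd = 0.02441 × 362 = 8.836 L/h
At steady state, infusion rate R₀ = Css × CL = 17.3 × 8.836 = 152.9 mg/h

153 mg/h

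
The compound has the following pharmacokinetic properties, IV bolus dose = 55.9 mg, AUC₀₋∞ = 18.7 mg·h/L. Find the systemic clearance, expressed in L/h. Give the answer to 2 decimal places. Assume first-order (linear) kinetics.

2.99 L/h

CL = Dose / AUC = 55.9 / 18.7 = 2.989 L/h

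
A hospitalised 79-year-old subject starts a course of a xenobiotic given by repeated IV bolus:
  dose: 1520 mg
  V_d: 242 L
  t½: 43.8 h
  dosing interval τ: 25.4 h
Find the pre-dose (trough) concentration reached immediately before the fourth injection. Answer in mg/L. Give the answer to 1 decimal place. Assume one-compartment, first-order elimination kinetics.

C₀ per dose = Dose / Vd = 1520 / 242 = 6.281 mg/L
k = ln2 / t½ = 0.693147 / 43.8 = 0.01583 h⁻¹
Fraction remaining after one interval: r = e^(−kτ) = e^(−0.01583 × 25.4) = 0.6689
Before dose 4, 3 doses have been given (aged 1τ, 2τ, 3τ).
C_trough = C₀ × (r + r² + … + r^3) = C₀ × r(1−r^3)/(1−r)
        = 6.281 × 0.6689 × (1 − 0.2993) / (1 − 0.6689) = 8.891 mg/L

8.9 mg/L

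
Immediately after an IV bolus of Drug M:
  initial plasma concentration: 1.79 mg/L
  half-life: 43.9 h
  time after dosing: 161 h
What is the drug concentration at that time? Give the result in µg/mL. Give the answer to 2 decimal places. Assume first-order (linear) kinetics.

k = ln2 / t½ = 0.693147 / 43.9 = 0.01579 h⁻¹
C = C₀ · e^(−k·t) = 1.790 × e^(−0.01579 × 161)
  = 1.790 × 0.07869 = 0.1409 mg/L
(0.1409 mg/L = 0.1409 µg/mL)

0.14 µg/mL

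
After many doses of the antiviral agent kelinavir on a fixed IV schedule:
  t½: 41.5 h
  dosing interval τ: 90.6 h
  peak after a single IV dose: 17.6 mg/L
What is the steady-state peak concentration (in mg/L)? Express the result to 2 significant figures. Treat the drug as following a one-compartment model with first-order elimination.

k = ln2 / t½ = 0.693147 / 41.5 = 0.01670 h⁻¹
e^(−kτ) = e^(−0.01670 × 90.6) = 0.2202
Accumulation ratio R = 1 / (1 − e^(−kτ)) = 1 / (1 − 0.2202) = 1.282
Steady-state peak = C₀ × R = 17.6 × 1.282 = 22.56 mg/L

23 mg/L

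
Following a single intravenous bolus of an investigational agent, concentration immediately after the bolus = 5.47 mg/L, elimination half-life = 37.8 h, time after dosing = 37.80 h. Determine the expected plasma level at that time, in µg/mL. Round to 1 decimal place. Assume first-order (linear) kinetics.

k = ln2 / t½ = 0.693147 / 37.8 = 0.01834 h⁻¹
t / t½ = 37.80 / 37.8 = 1 half-lives
C = C₀ × (1/2)^1 = 5.470 × 0.5000 = 2.735 mg/L
(2.735 mg/L = 2.735 µg/mL)

2.7 µg/mL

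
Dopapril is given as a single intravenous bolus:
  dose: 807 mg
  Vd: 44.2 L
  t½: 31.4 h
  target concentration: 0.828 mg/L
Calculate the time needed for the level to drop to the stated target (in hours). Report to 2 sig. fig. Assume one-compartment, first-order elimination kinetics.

C₀ = Dose / Vd = 807.0 / 44.2 = 18.26 mg/L
k = ln2 / t½ = 0.693147 / 31.4 = 0.02207 h⁻¹
t = ln(C₀ / C) / k = ln(18.26 / 0.828) / 0.02207
  = ln(22.05) / 0.02207 = 3.093 / 0.02207 = 140.1 h

140 h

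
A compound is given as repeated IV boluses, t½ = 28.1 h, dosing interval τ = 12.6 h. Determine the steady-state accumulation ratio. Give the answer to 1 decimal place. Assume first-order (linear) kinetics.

k = ln2 / t½ = 0.693147 / 28.1 = 0.02467 h⁻¹
e^(−kτ) = e^(−0.02467 × 12.6) = 0.7328
Accumulation ratio R = 1 / (1 − e^(−kτ)) = 1 / (1 − 0.7328) = 3.743

3.7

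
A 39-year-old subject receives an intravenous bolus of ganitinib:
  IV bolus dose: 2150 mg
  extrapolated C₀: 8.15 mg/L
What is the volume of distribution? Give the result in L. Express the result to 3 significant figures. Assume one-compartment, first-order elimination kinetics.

Vd = Dose / C₀ = 2150 / 8.15 = 263.8 L

264 L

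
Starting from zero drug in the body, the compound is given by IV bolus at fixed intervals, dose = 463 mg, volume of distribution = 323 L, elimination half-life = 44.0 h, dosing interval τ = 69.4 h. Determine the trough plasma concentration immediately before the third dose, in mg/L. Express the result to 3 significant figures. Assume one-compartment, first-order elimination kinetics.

0.641 mg/L

C₀ per dose = Dose / Vd = 463 / 323 = 1.433 mg/L
k = ln2 / t½ = 0.693147 / 44.0 = 0.01575 h⁻¹
Fraction remaining after one interval: r = e^(−kτ) = e^(−0.01575 × 69.4) = 0.3352
Before dose 3, 2 doses have been given (aged 1τ, 2τ).
C_trough = C₀ × (r + r²) = 1.433 × (0.3352 + 0.1124) = 0.6414 mg/L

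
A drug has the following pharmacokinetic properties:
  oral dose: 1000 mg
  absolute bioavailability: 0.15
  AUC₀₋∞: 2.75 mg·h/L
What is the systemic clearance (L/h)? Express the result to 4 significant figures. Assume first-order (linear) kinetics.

CL = F·Dose / AUC = 0.15 × 1000 / 2.75 = 54.55 L/h

54.55 L/h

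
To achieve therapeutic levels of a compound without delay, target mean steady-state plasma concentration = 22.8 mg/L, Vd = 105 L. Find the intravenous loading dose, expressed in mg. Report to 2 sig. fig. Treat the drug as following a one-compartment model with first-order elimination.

2400 mg

LD = Css × Vd = 22.8 × 105 = 2394 mg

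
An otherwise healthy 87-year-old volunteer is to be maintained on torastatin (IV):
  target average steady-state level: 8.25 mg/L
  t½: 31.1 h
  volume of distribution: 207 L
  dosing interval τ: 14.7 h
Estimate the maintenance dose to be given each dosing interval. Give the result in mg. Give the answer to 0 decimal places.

k = ln2 / t½ = 0.693147 / 31.1 = 0.02229 h⁻¹
CL = k × Vd = 0.02229 × 207 = 4.614 L/h
At steady state, Dose/τ = Css × CL.
Dose = Css × CL × τ = 8.25 × 4.614 × 14.7 = 559.6 mg

560 mg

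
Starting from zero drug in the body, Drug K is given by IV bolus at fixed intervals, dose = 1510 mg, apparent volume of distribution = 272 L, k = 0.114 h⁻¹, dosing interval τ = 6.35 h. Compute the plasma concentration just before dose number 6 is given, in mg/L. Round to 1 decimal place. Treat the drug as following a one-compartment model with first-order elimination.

5.1 mg/L

C₀ per dose = Dose / Vd = 1510 / 272 = 5.551 mg/L
Fraction remaining after one interval: r = e^(−kτ) = e^(−0.1140 × 6.35) = 0.4849
Before dose 6, 5 doses have been given (aged 1τ, 2τ, 3τ, 4τ, 5τ).
C_trough = C₀ × (r + r² + … + r^5) = C₀ × r(1−r^5)/(1−r)
        = 5.551 × 0.4849 × (1 − 0.02681) / (1 − 0.4849) = 5.085 mg/L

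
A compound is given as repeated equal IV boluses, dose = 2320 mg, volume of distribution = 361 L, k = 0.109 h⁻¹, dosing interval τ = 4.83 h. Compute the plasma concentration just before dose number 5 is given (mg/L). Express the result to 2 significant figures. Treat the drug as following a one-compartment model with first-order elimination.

8.1 mg/L

C₀ per dose = Dose / Vd = 2320 / 361 = 6.427 mg/L
Fraction remaining after one interval: r = e^(−kτ) = e^(−0.1090 × 4.83) = 0.5907
Before dose 5, 4 doses have been given (aged 1τ, 2τ, 3τ, 4τ).
C_trough = C₀ × (r + r² + … + r^4) = C₀ × r(1−r^4)/(1−r)
        = 6.427 × 0.5907 × (1 − 0.1217) / (1 − 0.5907) = 8.147 mg/L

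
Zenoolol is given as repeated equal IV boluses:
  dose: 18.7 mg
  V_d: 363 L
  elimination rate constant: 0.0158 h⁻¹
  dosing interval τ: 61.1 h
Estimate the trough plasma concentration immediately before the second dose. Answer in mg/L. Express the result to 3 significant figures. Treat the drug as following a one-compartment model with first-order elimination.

0.0196 mg/L

C₀ per dose = Dose / Vd = 18.7 / 363 = 0.05152 mg/L
Fraction remaining after one interval: r = e^(−kτ) = e^(−0.01580 × 61.1) = 0.3808
Before dose 2, 1 dose has been given (aged 1τ).
C_trough = C₀ × r = 0.05152 × 0.3808 = 0.01962 mg/L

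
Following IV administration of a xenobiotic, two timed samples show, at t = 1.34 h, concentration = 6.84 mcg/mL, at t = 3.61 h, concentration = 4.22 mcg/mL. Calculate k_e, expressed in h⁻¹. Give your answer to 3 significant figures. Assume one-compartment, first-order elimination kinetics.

0.213 h⁻¹

k = ln(C₁/C₂) / (t₂ − t₁) = ln(6.84/4.22) / (3.61 − 1.34)
  = 0.4830 / 2.270 = 0.2128 h⁻¹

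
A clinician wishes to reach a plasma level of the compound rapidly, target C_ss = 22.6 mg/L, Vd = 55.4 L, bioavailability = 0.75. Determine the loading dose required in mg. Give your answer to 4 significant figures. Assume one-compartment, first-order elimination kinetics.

LD = Css × Vd / F = 22.6 × 55.4 / 0.75 = 1669 mg

1669 mg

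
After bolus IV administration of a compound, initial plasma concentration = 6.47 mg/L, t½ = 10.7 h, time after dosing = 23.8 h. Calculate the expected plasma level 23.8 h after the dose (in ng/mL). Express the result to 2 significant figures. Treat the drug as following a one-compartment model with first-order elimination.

k = ln2 / t½ = 0.693147 / 10.7 = 0.06478 h⁻¹
C = C₀ · e^(−k·t) = 6.470 × e^(−0.06478 × 23.8)
  = 6.470 × 0.2140 = 1.385 mg/L
Convert: 1.385 mg/L × 1000 = 1385 ng/mL

1400 ng/mL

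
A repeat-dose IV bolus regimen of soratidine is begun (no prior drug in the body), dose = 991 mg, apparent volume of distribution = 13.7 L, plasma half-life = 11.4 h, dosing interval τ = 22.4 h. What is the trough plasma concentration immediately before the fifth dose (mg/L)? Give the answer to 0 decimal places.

25 mg/L

C₀ per dose = Dose / Vd = 991 / 13.7 = 72.34 mg/L
k = ln2 / t½ = 0.693147 / 11.4 = 0.06080 h⁻¹
Fraction remaining after one interval: r = e^(−kτ) = e^(−0.06080 × 22.4) = 0.2562
Before dose 5, 4 doses have been given (aged 1τ, 2τ, 3τ, 4τ).
C_trough = C₀ × (r + r² + … + r^4) = C₀ × r(1−r^4)/(1−r)
        = 72.34 × 0.2562 × (1 − 0.004308) / (1 − 0.2562) = 24.81 mg/L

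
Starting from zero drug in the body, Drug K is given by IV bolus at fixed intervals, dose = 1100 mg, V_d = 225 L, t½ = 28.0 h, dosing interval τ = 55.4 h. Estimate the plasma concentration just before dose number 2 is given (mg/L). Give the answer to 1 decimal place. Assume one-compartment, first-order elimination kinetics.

1.2 mg/L

C₀ per dose = Dose / Vd = 1100 / 225 = 4.889 mg/L
k = ln2 / t½ = 0.693147 / 28.0 = 0.02476 h⁻¹
Fraction remaining after one interval: r = e^(−kτ) = e^(−0.02476 × 55.4) = 0.2537
Before dose 2, 1 dose has been given (aged 1τ).
C_trough = C₀ × r = 4.889 × 0.2537 = 1.240 mg/L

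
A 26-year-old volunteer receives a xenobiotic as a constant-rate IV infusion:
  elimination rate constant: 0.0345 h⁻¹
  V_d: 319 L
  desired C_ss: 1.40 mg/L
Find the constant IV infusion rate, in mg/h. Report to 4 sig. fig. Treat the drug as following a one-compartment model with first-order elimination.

15.41 mg/h

CL = k × Vd = 0.03450 × 319 = 11.01 L/h
At steady state, infusion rate R₀ = Css × CL = 1.40 × 11.01 = 15.41 mg/h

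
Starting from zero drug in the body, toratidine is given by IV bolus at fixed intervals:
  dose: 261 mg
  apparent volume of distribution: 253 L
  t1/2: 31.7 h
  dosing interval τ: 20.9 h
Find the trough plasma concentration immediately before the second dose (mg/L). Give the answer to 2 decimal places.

C₀ per dose = Dose / Vd = 261 / 253 = 1.032 mg/L
k = ln2 / t½ = 0.693147 / 31.7 = 0.02187 h⁻¹
Fraction remaining after one interval: r = e^(−kτ) = e^(−0.02187 × 20.9) = 0.6331
Before dose 2, 1 dose has been given (aged 1τ).
C_trough = C₀ × r = 1.032 × 0.6331 = 0.6534 mg/L

0.65 mg/L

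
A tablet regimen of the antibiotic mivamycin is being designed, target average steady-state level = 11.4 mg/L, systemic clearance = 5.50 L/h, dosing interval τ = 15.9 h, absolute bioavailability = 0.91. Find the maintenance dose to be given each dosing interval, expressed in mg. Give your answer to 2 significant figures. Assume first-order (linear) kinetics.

At steady state, F × (Dose/τ) = Css × CL.
Dose = Css × CL × τ / F = 11.4 × 5.500 × 15.9 / 0.91 = 1096 mg

1100 mg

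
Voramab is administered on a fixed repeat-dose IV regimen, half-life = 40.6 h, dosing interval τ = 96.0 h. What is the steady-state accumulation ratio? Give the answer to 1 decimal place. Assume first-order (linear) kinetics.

k = ln2 / t½ = 0.693147 / 40.6 = 0.01707 h⁻¹
e^(−kτ) = e^(−0.01707 × 96.0) = 0.1942
Accumulation ratio R = 1 / (1 − e^(−kτ)) = 1 / (1 − 0.1942) = 1.241

1.2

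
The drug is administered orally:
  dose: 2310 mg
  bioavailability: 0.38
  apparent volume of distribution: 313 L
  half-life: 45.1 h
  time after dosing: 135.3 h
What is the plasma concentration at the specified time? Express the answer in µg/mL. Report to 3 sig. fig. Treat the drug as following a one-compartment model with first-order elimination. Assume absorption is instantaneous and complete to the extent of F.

0.351 µg/mL

Amount reaching circulation = F × Dose = 0.38 × 2310 = 877.8 mg
C₀ = F·Dose / Vd = 877.8 / 313 = 2.804 mg/L
k = ln2 / t½ = 0.693147 / 45.1 = 0.01537 h⁻¹
t / t½ = 135.3 / 45.1 = 3 half-lives
C = C₀ × (1/2)^3 = 2.804 × 0.1250 = 0.3505 mg/L
(0.3505 mg/L = 0.3505 µg/mL)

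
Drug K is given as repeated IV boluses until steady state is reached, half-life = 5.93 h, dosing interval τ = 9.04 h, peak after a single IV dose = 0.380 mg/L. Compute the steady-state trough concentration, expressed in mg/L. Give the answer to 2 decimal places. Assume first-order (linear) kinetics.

0.20 mg/L

k = ln2 / t½ = 0.693147 / 5.93 = 0.1169 h⁻¹
e^(−kτ) = e^(−0.1169 × 9.04) = 0.3476
Accumulation ratio R = 1 / (1 − e^(−kτ)) = 1 / (1 − 0.3476) = 1.533
Steady-state trough = C₀ × R × e^(−kτ) = 0.380 × 1.533 × 0.3476 = 0.2025 mg/L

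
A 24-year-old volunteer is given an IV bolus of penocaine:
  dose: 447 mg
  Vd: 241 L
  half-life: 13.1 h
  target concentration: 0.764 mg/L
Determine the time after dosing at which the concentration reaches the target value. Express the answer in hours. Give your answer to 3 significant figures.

C₀ = Dose / Vd = 447.0 / 241 = 1.855 mg/L
k = ln2 / t½ = 0.693147 / 13.1 = 0.05291 h⁻¹
t = ln(C₀ / C) / k = ln(1.855 / 0.764) / 0.05291
  = ln(2.428) / 0.05291 = 0.8871 / 0.05291 = 16.77 h

16.8 h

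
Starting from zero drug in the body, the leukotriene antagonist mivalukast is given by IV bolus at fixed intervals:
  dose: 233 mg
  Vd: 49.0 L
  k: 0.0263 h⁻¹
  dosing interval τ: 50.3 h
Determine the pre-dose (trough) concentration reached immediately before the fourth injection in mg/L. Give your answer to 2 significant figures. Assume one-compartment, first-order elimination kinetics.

1.7 mg/L

C₀ per dose = Dose / Vd = 233 / 49.0 = 4.755 mg/L
Fraction remaining after one interval: r = e^(−kτ) = e^(−0.02630 × 50.3) = 0.2664
Before dose 4, 3 doses have been given (aged 1τ, 2τ, 3τ).
C_trough = C₀ × (r + r² + … + r^3) = C₀ × r(1−r^3)/(1−r)
        = 4.755 × 0.2664 × (1 − 0.01891) / (1 − 0.2664) = 1.694 mg/L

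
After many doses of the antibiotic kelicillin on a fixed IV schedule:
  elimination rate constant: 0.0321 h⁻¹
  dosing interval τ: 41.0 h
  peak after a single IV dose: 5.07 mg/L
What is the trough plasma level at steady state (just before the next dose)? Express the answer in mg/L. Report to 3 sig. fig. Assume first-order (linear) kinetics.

1.86 mg/L

e^(−kτ) = e^(−0.03210 × 41.0) = 0.2682
Accumulation ratio R = 1 / (1 − e^(−kτ)) = 1 / (1 − 0.2682) = 1.366
Steady-state trough = C₀ × R × e^(−kτ) = 5.07 × 1.366 × 0.2682 = 1.857 mg/L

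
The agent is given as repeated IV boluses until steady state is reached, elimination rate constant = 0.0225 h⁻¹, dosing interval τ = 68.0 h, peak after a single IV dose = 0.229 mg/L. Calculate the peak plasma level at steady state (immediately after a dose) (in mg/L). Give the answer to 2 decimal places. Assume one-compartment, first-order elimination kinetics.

e^(−kτ) = e^(−0.02250 × 68.0) = 0.2165
Accumulation ratio R = 1 / (1 − e^(−kτ)) = 1 / (1 − 0.2165) = 1.276
Steady-state peak = C₀ × R = 0.229 × 1.276 = 0.2922 mg/L

0.29 mg/L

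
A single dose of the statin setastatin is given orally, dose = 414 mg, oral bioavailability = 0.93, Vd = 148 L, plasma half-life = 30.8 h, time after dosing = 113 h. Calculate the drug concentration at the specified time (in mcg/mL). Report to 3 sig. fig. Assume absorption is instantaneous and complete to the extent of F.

0.205 mcg/mL

Amount reaching circulation = F × Dose = 0.93 × 414.0 = 385.0 mg
C₀ = F·Dose / Vd = 385.0 / 148 = 2.601 mg/L
k = ln2 / t½ = 0.693147 / 30.8 = 0.02250 h⁻¹
C = C₀ · e^(−k·t) = 2.601 × e^(−0.02250 × 113)
  = 2.601 × 0.07867 = 0.2046 mg/L
(0.2046 mg/L = 0.2046 mcg/mL)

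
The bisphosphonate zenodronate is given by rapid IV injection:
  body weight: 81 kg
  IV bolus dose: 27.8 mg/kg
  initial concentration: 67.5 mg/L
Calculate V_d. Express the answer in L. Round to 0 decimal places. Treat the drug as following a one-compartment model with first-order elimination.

Dose = 27.8 × 81 = 2252 mg
Vd = Dose / C₀ = 2252 / 67.5 = 33.36 L

33 L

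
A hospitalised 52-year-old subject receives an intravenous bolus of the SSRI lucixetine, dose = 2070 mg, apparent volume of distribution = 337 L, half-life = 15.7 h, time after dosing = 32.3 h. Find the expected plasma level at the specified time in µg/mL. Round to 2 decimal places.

C₀ = Dose / Vd = 2070 / 337 = 6.142 mg/L
k = ln2 / t½ = 0.693147 / 15.7 = 0.04415 h⁻¹
C = C₀ · e^(−k·t) = 6.142 × e^(−0.04415 × 32.3)
  = 6.142 × 0.2403 = 1.476 mg/L
(1.476 mg/L = 1.476 µg/mL)

1.48 µg/mL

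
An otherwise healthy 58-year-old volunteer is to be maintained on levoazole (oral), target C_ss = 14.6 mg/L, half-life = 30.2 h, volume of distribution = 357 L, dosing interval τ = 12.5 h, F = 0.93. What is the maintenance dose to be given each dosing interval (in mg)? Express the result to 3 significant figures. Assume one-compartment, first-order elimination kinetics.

k = ln2 / t½ = 0.693147 / 30.2 = 0.02295 h⁻¹
CL = k × Vd = 0.02295 × 357 = 8.193 L/h
At steady state, F × (Dose/τ) = Css × CL.
Dose = Css × CL × τ / F = 14.6 × 8.193 × 12.5 / 0.93 = 1608 mg

1610 mg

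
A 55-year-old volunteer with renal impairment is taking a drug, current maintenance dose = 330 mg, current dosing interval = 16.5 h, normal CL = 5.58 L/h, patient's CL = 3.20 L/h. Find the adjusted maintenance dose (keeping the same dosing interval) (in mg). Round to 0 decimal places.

To keep the same average steady-state level, dosing rate must scale with clearance.
CL ratio = 3.20 / 5.58 = 0.5735
New dose (same interval) = 330 × 0.5735 = 189.3 mg

189 mg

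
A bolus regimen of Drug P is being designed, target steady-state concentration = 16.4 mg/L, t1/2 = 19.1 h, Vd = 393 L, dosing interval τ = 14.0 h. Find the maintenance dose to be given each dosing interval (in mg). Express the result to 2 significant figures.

3300 mg

k = ln2 / t½ = 0.693147 / 19.1 = 0.03629 h⁻¹
CL = k × Vd = 0.03629 × 393 = 14.26 L/h
At steady state, Dose/τ = Css × CL.
Dose = Css × CL × τ = 16.4 × 14.26 × 14.0 = 3274 mg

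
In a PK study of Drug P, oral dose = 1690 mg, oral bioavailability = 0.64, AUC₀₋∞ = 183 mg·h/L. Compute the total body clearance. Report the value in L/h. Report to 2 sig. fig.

5.9 L/h

CL = F·Dose / AUC = 0.64 × 1690 / 183 = 5.910 L/h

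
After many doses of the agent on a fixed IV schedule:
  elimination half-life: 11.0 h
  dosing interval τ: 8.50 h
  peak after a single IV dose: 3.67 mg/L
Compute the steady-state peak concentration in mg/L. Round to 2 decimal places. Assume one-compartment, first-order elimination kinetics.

8.85 mg/L

k = ln2 / t½ = 0.693147 / 11.0 = 0.06301 h⁻¹
e^(−kτ) = e^(−0.06301 × 8.50) = 0.5853
Accumulation ratio R = 1 / (1 − e^(−kτ)) = 1 / (1 − 0.5853) = 2.411
Steady-state peak = C₀ × R = 3.67 × 2.411 = 8.848 mg/L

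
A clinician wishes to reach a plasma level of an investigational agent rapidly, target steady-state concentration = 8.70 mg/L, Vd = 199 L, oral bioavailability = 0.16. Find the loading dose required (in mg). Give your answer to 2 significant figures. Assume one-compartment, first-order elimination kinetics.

11000 mg

LD = Css × Vd / F = 8.70 × 199 / 0.16 = 10820 mg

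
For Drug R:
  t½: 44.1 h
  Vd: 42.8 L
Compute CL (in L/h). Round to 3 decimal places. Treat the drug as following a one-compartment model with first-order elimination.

k = ln2 / t½ = 0.693147 / 44.1 = 0.01572 h⁻¹
CL = k × Vd = 0.01572 × 42.8 = 0.6728 L/h

0.673 L/h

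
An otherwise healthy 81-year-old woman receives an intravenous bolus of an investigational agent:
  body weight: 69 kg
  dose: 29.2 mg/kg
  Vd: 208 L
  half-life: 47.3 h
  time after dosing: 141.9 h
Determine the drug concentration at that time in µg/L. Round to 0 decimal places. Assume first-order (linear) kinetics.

1211 µg/L

Total dose = 29.2 × 69 = 2015 mg
C₀ = Dose / Vd = 2015 / 208 = 9.688 mg/L
k = ln2 / t½ = 0.693147 / 47.3 = 0.01465 h⁻¹
t / t½ = 141.9 / 47.3 = 3 half-lives
C = C₀ × (1/2)^3 = 9.688 × 0.1250 = 1.211 mg/L
Convert: 1.211 mg/L × 1000 = 1211 µg/L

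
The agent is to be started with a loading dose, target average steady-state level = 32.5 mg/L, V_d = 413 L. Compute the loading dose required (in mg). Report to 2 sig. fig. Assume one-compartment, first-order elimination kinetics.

LD = Css × Vd = 32.5 × 413 = 13420 mg

13000 mg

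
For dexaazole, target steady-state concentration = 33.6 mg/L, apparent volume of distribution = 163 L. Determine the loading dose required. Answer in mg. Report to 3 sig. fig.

5480 mg

LD = Css × Vd = 33.6 × 163 = 5477 mg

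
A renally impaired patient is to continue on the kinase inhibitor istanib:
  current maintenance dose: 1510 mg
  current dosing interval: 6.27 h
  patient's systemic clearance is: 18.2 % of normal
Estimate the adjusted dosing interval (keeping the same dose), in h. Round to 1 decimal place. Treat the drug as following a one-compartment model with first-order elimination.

To keep the same average steady-state level, dosing rate must scale with clearance.
CL ratio = 18.2 / 100 = 0.1820
New interval (same dose) = 6.27 / 0.1820 = 34.45 h

34.5 h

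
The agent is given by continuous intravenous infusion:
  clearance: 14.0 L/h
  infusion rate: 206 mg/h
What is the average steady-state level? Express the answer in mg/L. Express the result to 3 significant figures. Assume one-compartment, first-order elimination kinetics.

At steady state Css = R₀ / CL = 206 / 14.00 = 14.71 mg/L

14.7 mg/L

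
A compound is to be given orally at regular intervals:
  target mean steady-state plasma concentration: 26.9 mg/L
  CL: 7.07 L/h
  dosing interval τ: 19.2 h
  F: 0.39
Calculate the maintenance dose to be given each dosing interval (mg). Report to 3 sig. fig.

At steady state, F × (Dose/τ) = Css × CL.
Dose = Css × CL × τ / F = 26.9 × 7.070 × 19.2 / 0.39 = 9363 mg

9360 mg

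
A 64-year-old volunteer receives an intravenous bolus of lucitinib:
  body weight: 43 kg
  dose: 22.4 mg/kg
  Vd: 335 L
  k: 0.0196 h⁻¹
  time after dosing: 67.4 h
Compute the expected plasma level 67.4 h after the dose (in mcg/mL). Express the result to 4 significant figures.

0.7673 mcg/mL

Total dose = 22.4 × 43 = 963.2 mg
C₀ = Dose / Vd = 963.2 / 335 = 2.875 mg/L
C = C₀ · e^(−k·t) = 2.875 × e^(−0.01960 × 67.4)
  = 2.875 × 0.2669 = 0.7673 mg/L
(0.7673 mg/L = 0.7673 mcg/mL)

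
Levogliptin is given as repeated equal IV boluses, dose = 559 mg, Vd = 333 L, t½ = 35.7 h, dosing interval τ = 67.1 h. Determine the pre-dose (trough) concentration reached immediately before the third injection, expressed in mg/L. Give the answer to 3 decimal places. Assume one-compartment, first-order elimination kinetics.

C₀ per dose = Dose / Vd = 559 / 333 = 1.679 mg/L
k = ln2 / t½ = 0.693147 / 35.7 = 0.01942 h⁻¹
Fraction remaining after one interval: r = e^(−kτ) = e^(−0.01942 × 67.1) = 0.2717
Before dose 3, 2 doses have been given (aged 1τ, 2τ).
C_trough = C₀ × (r + r²) = 1.679 × (0.2717 + 0.07382) = 0.5801 mg/L

0.580 mg/L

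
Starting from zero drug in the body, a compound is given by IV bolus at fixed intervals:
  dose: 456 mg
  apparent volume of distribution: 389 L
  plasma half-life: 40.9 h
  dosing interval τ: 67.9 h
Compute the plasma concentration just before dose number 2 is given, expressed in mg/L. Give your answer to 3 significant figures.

0.371 mg/L

C₀ per dose = Dose / Vd = 456 / 389 = 1.172 mg/L
k = ln2 / t½ = 0.693147 / 40.9 = 0.01695 h⁻¹
Fraction remaining after one interval: r = e^(−kτ) = e^(−0.01695 × 67.9) = 0.3164
Before dose 2, 1 dose has been given (aged 1τ).
C_trough = C₀ × r = 1.172 × 0.3164 = 0.3708 mg/L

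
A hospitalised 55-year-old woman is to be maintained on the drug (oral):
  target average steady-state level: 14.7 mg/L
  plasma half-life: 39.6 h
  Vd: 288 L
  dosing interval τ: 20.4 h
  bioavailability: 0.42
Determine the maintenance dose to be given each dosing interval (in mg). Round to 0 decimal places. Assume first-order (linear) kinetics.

k = ln2 / t½ = 0.693147 / 39.6 = 0.01750 h⁻¹
CL = k × Vd = 0.01750 × 288 = 5.040 L/h
At steady state, F × (Dose/τ) = Css × CL.
Dose = Css × CL × τ / F = 14.7 × 5.040 × 20.4 / 0.42 = 3599 mg

3599 mg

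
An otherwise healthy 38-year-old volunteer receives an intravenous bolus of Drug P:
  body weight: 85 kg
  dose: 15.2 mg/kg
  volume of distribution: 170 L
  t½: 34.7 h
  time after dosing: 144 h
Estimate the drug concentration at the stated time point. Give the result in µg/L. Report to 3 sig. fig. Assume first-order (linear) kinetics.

428 µg/L

Total dose = 15.2 × 85 = 1292 mg
C₀ = Dose / Vd = 1292 / 170 = 7.600 mg/L
k = ln2 / t½ = 0.693147 / 34.7 = 0.01998 h⁻¹
C = C₀ · e^(−k·t) = 7.600 × e^(−0.01998 × 144)
  = 7.600 × 0.05630 = 0.4279 mg/L
Convert: 0.4279 mg/L × 1000 = 427.9 µg/L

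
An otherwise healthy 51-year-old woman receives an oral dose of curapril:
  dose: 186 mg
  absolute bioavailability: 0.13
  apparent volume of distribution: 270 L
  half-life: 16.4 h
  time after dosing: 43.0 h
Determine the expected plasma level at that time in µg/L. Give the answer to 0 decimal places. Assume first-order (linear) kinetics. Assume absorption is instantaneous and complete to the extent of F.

15 µg/L

Amount reaching circulation = F × Dose = 0.13 × 186.0 = 24.18 mg
C₀ = F·Dose / Vd = 24.18 / 270 = 0.08956 mg/L
k = ln2 / t½ = 0.693147 / 16.4 = 0.04227 h⁻¹
C = C₀ · e^(−k·t) = 0.08956 × e^(−0.04227 × 43.0)
  = 0.08956 × 0.1624 = 0.01454 mg/L
Convert: 0.01454 mg/L × 1000 = 14.54 µg/L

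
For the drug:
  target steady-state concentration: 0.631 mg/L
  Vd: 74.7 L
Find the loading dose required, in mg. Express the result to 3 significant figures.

47.1 mg

LD = Css × Vd = 0.631 × 74.7 = 47.14 mg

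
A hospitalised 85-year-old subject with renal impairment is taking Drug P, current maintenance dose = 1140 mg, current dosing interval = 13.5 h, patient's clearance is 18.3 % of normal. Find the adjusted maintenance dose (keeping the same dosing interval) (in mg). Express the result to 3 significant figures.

To keep the same average steady-state level, dosing rate must scale with clearance.
CL ratio = 18.3 / 100 = 0.1830
New dose (same interval) = 1140 × 0.1830 = 208.6 mg

209 mg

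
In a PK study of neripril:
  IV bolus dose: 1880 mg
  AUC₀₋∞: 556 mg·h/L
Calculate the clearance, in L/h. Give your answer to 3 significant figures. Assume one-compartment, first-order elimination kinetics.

3.38 L/h

CL = Dose / AUC = 1880 / 556 = 3.381 L/h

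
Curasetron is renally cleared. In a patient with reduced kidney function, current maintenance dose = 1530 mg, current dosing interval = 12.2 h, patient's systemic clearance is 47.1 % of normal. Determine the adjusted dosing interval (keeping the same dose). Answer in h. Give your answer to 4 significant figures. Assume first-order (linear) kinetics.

To keep the same average steady-state level, dosing rate must scale with clearance.
CL ratio = 47.1 / 100 = 0.4710
New interval (same dose) = 12.2 / 0.4710 = 25.90 h

25.90 h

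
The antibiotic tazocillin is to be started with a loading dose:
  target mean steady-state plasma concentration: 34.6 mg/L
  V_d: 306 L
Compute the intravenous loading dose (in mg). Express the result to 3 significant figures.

10600 mg

LD = Css × Vd = 34.6 × 306 = 10590 mg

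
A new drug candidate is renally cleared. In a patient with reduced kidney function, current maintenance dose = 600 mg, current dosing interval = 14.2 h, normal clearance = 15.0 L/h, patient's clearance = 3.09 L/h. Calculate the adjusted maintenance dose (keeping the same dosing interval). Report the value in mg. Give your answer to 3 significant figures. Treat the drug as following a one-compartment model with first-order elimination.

124 mg

To keep the same average steady-state level, dosing rate must scale with clearance.
CL ratio = 3.09 / 15.0 = 0.2060
New dose (same interval) = 600 × 0.2060 = 123.6 mg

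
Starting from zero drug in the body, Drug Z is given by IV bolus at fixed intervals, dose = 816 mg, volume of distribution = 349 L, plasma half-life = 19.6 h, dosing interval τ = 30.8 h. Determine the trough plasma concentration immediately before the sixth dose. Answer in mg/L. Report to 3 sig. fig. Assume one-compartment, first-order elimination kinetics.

C₀ per dose = Dose / Vd = 816 / 349 = 2.338 mg/L
k = ln2 / t½ = 0.693147 / 19.6 = 0.03536 h⁻¹
Fraction remaining after one interval: r = e^(−kτ) = e^(−0.03536 × 30.8) = 0.3365
Before dose 6, 5 doses have been given (aged 1τ, 2τ, 3τ, 4τ, 5τ).
C_trough = C₀ × (r + r² + … + r^5) = C₀ × r(1−r^5)/(1−r)
        = 2.338 × 0.3365 × (1 − 0.004314) / (1 − 0.3365) = 1.181 mg/L

1.18 mg/L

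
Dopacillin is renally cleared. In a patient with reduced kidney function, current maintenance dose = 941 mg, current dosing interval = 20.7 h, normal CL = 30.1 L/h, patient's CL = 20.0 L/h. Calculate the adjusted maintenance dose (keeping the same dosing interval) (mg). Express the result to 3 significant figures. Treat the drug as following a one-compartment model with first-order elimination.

To keep the same average steady-state level, dosing rate must scale with clearance.
CL ratio = 20.0 / 30.1 = 0.6645
New dose (same interval) = 941 × 0.6645 = 625.3 mg

625 mg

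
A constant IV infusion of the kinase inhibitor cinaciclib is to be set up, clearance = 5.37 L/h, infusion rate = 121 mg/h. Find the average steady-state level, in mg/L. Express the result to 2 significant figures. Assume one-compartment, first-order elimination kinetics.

23 mg/L

At steady state Css = R₀ / CL = 121 / 5.370 = 22.53 mg/L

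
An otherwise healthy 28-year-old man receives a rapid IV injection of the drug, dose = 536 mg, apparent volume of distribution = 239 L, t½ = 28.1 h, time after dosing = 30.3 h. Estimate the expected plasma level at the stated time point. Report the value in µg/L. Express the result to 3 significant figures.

1060 µg/L

C₀ = Dose / Vd = 536.0 / 239 = 2.243 mg/L
k = ln2 / t½ = 0.693147 / 28.1 = 0.02467 h⁻¹
C = C₀ · e^(−k·t) = 2.243 × e^(−0.02467 × 30.3)
  = 2.243 × 0.4735 = 1.062 mg/L
Convert: 1.062 mg/L × 1000 = 1062 µg/L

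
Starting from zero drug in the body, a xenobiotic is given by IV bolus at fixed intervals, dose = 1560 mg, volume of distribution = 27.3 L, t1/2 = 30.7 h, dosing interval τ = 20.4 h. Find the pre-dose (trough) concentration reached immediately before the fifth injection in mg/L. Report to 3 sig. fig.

C₀ per dose = Dose / Vd = 1560 / 27.3 = 57.14 mg/L
k = ln2 / t½ = 0.693147 / 30.7 = 0.02258 h⁻¹
Fraction remaining after one interval: r = e^(−kτ) = e^(−0.02258 × 20.4) = 0.6309
Before dose 5, 4 doses have been given (aged 1τ, 2τ, 3τ, 4τ).
C_trough = C₀ × (r + r² + … + r^4) = C₀ × r(1−r^4)/(1−r)
        = 57.14 × 0.6309 × (1 − 0.1584) / (1 − 0.6309) = 82.20 mg/L

82.2 mg/L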